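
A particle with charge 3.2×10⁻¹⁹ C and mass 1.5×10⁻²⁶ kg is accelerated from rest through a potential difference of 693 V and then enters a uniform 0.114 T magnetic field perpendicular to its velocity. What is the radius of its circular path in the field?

r ≈ 0.0707 m

Acceleration: |q|V = ½mv² ⇒ v = √(2|q|V/m) = √(2·3.2×10⁻¹⁹·693/1.5×10⁻²⁶) ≈ 1.720×10⁵ m/s.
In the field: r = mv/(|q|B) = (1.5×10⁻²⁶)(1.720×10⁵)/((3.2×10⁻¹⁹)(0.114)) ≈ 0.0707 m.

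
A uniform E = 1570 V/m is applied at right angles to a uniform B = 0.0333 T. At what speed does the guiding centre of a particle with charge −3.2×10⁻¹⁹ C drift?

v_d ≈ 4.71×10⁴ m/s

In crossed fields the guiding centre drifts at v_d = |E×B|/B² = E/B, independent of charge and mass.
v_d = 1570/0.0333 = 4.71×10⁴ m/s.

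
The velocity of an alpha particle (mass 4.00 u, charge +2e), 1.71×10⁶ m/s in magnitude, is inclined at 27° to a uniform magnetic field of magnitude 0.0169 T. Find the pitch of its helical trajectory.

p ≈ 11.7 m

v∥ = v cosθ = 1.71×10⁶·cos27° ≈ 1.524×10⁶ m/s.
T = 2πm/(|q|B) = 2π(6.644×10⁻²⁷)/((3.204×10⁻¹⁹)(0.0169)) ≈ 7.710×10⁻⁶ s.
pitch = v∥ T = (1.524×10⁶)(7.710×10⁻⁶) ≈ 11.7 m.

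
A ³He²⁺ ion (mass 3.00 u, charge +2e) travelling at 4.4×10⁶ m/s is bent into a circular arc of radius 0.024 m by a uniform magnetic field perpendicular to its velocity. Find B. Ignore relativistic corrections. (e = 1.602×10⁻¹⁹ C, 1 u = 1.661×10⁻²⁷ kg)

From |q|vB = mv²/r, B = mv/(|q|r).
B = (4.983×10⁻²⁷)(4.4×10⁶)/((3.204×10⁻¹⁹)(0.024)) ≈ 2.9 T.

B ≈ 2.9 T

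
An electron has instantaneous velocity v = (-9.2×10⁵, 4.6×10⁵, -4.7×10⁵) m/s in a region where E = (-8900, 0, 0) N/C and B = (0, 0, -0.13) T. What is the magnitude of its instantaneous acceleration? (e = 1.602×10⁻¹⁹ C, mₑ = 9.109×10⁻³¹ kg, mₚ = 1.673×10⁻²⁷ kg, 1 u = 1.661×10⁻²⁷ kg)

|a| ≈ 2.43×10¹⁶ m/s²

v×B = (-5.98×10⁴, -1.20×10⁵, 0) N/C.
E + v×B = (-6.87×10⁴, -1.20×10⁵, 0) N/C.
F = q(E + v×B) = (−1.602×10⁻¹⁹ C)·(-6.87×10⁴, -1.20×10⁵, 0) = (1.10×10⁻¹⁴, 1.92×10⁻¹⁴, 0) N.
|a| = |F|/m = 2.210×10⁻¹⁴/9.109×10⁻³¹ ≈ 2.43×10¹⁶ m/s².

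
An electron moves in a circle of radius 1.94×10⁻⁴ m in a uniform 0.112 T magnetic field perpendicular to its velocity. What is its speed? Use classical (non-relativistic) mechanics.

v ≈ 3.82×10⁶ m/s

From |q|vB = mv²/r, v = |q|Br/m.
v = (1.602×10⁻¹⁹)(0.112)(1.94×10⁻⁴)/9.109×10⁻³¹ ≈ 3.82×10⁶ m/s.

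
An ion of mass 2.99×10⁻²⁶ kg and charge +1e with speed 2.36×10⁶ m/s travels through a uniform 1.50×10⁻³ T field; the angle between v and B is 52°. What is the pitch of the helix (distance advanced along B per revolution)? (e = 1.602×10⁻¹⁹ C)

p ≈ 1140 m

v∥ = v cosθ = 2.36×10⁶·cos52° ≈ 1.453×10⁶ m/s.
T = 2πm/(|q|B) = 2π(2.99×10⁻²⁶)/((1.602×10⁻¹⁹)(1.50×10⁻³)) ≈ 7.818×10⁻⁴ s.
pitch = v∥ T = (1.453×10⁶)(7.818×10⁻⁴) ≈ 1140 m.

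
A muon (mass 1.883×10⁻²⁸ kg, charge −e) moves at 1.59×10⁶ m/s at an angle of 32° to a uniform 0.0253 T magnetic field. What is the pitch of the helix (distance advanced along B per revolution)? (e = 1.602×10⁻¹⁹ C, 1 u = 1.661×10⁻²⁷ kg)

p ≈ 0.394 m

v∥ = v cosθ = 1.59×10⁶·cos32° ≈ 1.348×10⁶ m/s.
T = 2πm/(|q|B) = 2π(1.883×10⁻²⁸)/((1.602×10⁻¹⁹)(0.0253)) ≈ 2.919×10⁻⁷ s.
pitch = v∥ T = (1.348×10⁶)(2.919×10⁻⁷) ≈ 0.394 m.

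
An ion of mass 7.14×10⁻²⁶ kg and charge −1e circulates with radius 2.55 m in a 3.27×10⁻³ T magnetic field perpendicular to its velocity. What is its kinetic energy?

KE ≈ 1.25×10⁻¹⁷ J

v = |q|Br/m, then KE = ½mv² = (qBr)²/(2m).
v = (1.602×10⁻¹⁹)(3.27×10⁻³)(2.55)/7.14×10⁻²⁶ ≈ 1.871×10⁴ m/s.
KE = ½(7.14×10⁻²⁶)(1.871×10⁴)² ≈ 1.25×10⁻¹⁷ J.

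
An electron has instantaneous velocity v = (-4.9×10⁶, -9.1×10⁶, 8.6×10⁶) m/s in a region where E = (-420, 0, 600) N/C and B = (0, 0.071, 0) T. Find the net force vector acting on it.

F ≈ (9.79×10⁻¹⁴, 0, 5.56×10⁻¹⁴) N

v×B = (-6.11×10⁵, 0, -3.48×10⁵) N/C.
E + v×B = (-6.11×10⁵, 0, -3.47×10⁵) N/C.
F = q(E + v×B) = (−1.602×10⁻¹⁹ C)·(-6.11×10⁵, 0, -3.47×10⁵) = (9.79×10⁻¹⁴, 0, 5.56×10⁻¹⁴) N.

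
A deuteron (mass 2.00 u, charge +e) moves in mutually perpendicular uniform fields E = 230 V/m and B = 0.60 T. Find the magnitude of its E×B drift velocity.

v_d ≈ 380 m/s

The steady drift has the magnetic force balancing the electric force, so v_d = E/B.
v_d = 230/0.60 = 380 m/s.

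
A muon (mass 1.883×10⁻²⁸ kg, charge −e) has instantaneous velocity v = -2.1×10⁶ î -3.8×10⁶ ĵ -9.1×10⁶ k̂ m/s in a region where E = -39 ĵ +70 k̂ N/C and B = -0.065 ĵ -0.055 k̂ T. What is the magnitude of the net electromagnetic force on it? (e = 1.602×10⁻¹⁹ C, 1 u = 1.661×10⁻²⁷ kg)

|F| ≈ 6.76×10⁻¹⁴ N

v×B = (-3.82×10⁵, -1.16×10⁵, 1.36×10⁵) N/C.
E + v×B = (-3.82×10⁵, -1.16×10⁵, 1.37×10⁵) N/C.
F = q(E + v×B) = (−1.602×10⁻¹⁹ C)·(-3.82×10⁵, -1.16×10⁵, 1.37×10⁵) = (6.13×10⁻¹⁴, 1.85×10⁻¹⁴, -2.19×10⁻¹⁴) N.
|F| = 6.76×10⁻¹⁴ N.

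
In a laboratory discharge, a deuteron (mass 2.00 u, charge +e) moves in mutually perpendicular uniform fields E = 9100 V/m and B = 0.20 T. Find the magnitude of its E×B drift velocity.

The E×B drift speed is v_d = E/B.
v_d = 9100/0.20 = 4.6×10⁴ m/s.

v_d ≈ 4.6×10⁴ m/s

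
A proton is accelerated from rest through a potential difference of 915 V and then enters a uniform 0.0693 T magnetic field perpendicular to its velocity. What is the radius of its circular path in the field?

r ≈ 0.0631 m

Acceleration: |q|V = ½mv² ⇒ v = √(2|q|V/m) = √(2·1.602×10⁻¹⁹·915/1.673×10⁻²⁷) ≈ 4.186×10⁵ m/s.
In the field: r = mv/(|q|B) = (1.673×10⁻²⁷)(4.186×10⁵)/((1.602×10⁻¹⁹)(0.0693)) ≈ 0.0631 m.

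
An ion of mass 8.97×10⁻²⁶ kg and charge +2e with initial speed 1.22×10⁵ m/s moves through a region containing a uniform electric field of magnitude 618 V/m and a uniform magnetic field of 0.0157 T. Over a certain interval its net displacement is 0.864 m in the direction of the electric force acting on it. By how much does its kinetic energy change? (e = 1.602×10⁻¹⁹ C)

ΔKE ≈ 1.71×10⁻¹⁶ J

The magnetic force is always ⟂ v and does no work; only the electric force changes KE.
ΔKE = F_E · d = |q|E d = (3.204×10⁻¹⁹)(618)(0.864) ≈ 1.71×10⁻¹⁶ J.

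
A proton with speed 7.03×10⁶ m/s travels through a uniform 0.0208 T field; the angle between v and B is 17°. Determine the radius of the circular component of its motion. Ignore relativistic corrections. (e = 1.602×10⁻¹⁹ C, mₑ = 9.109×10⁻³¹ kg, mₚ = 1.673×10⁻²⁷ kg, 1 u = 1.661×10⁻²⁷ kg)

v⊥ = v sinθ = 7.03×10⁶·sin17° ≈ 2.055×10⁶ m/s.
r = m v⊥/(|q|B) = (1.673×10⁻²⁷)(2.055×10⁶)/((1.602×10⁻¹⁹)(0.0208)) ≈ 1.03 m.

r ≈ 1.03 m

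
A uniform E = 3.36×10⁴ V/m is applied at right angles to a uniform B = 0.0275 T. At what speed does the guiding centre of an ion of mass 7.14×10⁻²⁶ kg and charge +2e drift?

v_d ≈ 1.22×10⁶ m/s

In crossed fields the guiding centre drifts at v_d = |E×B|/B² = E/B, independent of charge and mass.
v_d = 3.36×10⁴/0.0275 = 1.22×10⁶ m/s.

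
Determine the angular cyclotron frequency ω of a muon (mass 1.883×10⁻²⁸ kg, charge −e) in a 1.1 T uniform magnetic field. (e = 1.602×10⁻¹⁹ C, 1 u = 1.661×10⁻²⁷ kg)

ω ≈ 9.4×10⁸ rad/s

ω = |q|B/m.
ω = (1.602×10⁻¹⁹)(1.1)/1.883×10⁻²⁸ ≈ 9.4×10⁸ rad/s.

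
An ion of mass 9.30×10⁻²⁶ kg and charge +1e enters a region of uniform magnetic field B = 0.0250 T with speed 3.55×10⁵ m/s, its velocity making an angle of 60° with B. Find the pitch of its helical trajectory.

v∥ = v cosθ = 3.55×10⁵·cos60° ≈ 1.775×10⁵ m/s.
T = 2πm/(|q|B) = 2π(9.30×10⁻²⁶)/((1.602×10⁻¹⁹)(0.0250)) ≈ 1.459×10⁻⁴ s.
pitch = v∥ T = (1.775×10⁵)(1.459×10⁻⁴) ≈ 25.9 m.

p ≈ 25.9 m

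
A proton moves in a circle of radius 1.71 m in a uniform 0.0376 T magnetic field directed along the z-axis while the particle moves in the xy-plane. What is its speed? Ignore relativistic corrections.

From |q|vB = mv²/r, v = |q|Br/m.
v = (1.602×10⁻¹⁹)(0.0376)(1.71)/1.673×10⁻²⁷ ≈ 6.16×10⁶ m/s.

v ≈ 6.16×10⁶ m/s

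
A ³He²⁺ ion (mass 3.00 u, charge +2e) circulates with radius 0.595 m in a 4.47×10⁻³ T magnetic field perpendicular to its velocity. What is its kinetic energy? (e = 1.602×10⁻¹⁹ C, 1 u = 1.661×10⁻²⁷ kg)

KE ≈ 455 eV

v = |q|Br/m, then KE = ½mv² = (qBr)²/(2m).
v = (3.204×10⁻¹⁹)(4.47×10⁻³)(0.595)/4.983×10⁻²⁷ ≈ 1.710×10⁵ m/s.
KE = ½(4.983×10⁻²⁷)(1.710×10⁵)² ≈ 7.29×10⁻¹⁷ J = 455 eV.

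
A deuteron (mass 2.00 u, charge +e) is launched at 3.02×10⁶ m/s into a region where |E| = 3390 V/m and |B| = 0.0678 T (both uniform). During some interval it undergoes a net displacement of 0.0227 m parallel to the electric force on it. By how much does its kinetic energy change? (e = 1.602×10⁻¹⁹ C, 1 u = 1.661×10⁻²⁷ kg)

ΔKE ≈ 1.23×10⁻¹⁷ J

The magnetic force is always ⟂ v and does no work; only the electric force changes KE.
ΔKE = F_E · d = |q|E d = (1.602×10⁻¹⁹)(3390)(0.0227) ≈ 1.23×10⁻¹⁷ J.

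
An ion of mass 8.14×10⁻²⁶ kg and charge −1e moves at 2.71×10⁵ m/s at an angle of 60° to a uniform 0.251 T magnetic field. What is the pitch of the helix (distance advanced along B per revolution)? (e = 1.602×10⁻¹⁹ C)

p ≈ 1.72 m

v∥ = v cosθ = 2.71×10⁵·cos60° ≈ 1.355×10⁵ m/s.
T = 2πm/(|q|B) = 2π(8.14×10⁻²⁶)/((1.602×10⁻¹⁹)(0.251)) ≈ 1.272×10⁻⁵ s.
pitch = v∥ T = (1.355×10⁵)(1.272×10⁻⁵) ≈ 1.72 m.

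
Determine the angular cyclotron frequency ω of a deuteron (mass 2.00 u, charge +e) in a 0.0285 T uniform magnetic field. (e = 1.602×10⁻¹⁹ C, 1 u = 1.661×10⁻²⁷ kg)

ω ≈ 1.37×10⁶ rad/s

ω = |q|B/m.
ω = (1.602×10⁻¹⁹)(0.0285)/3.322×10⁻²⁷ ≈ 1.37×10⁶ rad/s.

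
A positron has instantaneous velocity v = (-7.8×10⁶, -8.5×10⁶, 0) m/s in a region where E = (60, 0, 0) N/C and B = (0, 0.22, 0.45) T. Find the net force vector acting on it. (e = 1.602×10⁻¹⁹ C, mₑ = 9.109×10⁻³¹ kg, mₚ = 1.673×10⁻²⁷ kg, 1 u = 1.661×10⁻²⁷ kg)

F ≈ (-6.13×10⁻¹³, 5.62×10⁻¹³, -2.75×10⁻¹³) N

v×B = (-3.82×10⁶, 3.51×10⁶, -1.72×10⁶) N/C.
E + v×B = (-3.82×10⁶, 3.51×10⁶, -1.72×10⁶) N/C.
F = q(E + v×B) = (1.602×10⁻¹⁹ C)·(-3.82×10⁶, 3.51×10⁶, -1.72×10⁶) = (-6.13×10⁻¹³, 5.62×10⁻¹³, -2.75×10⁻¹³) N.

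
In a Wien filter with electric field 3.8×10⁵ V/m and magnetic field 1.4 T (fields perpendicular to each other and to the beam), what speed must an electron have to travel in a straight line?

v = 2.7×10⁵ m/s

Straight-line motion ⇒ electric and magnetic forces cancel, so E = vB.
v = E/B = 3.8×10⁵/1.4 = 2.7×10⁵ m/s.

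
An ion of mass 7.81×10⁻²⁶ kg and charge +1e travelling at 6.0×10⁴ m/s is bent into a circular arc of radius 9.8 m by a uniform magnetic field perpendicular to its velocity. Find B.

B ≈ 3.0×10⁻³ T

From |q|vB = mv²/r, B = mv/(|q|r).
B = (7.81×10⁻²⁶)(6.0×10⁴)/((1.602×10⁻¹⁹)(9.8)) ≈ 3.0×10⁻³ T.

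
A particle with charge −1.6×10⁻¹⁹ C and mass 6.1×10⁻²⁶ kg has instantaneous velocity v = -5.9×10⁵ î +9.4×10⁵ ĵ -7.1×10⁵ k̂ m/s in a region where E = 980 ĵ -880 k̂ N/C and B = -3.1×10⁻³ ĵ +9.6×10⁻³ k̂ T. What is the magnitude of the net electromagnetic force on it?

v×B = (6820, 5660, 1830) N/C.
E + v×B = (6820, 6640, 949) N/C.
F = q(E + v×B) = (−1.6×10⁻¹⁹ C)·(6820, 6640, 949) = (-1.09×10⁻¹⁵, -1.06×10⁻¹⁵, -1.52×10⁻¹⁶) N.
|F| = 1.53×10⁻¹⁵ N.

|F| ≈ 1.53×10⁻¹⁵ N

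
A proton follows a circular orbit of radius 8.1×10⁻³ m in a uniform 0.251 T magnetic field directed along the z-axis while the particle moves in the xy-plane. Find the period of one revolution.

T ≈ 2.61×10⁻⁷ s

The cyclotron period depends only on m, q, B: T = 2πm/(|q|B).
T = 2π(1.673×10⁻²⁷)/((1.602×10⁻¹⁹)(0.251)) ≈ 2.61×10⁻⁷ s.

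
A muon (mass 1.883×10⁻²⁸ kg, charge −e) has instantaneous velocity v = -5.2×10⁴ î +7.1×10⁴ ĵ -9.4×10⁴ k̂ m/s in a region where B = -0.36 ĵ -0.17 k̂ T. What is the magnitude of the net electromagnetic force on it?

v×B = (-4.59×10⁴, -8840, 1.87×10⁴) N/C.
F = q v×B = (−1.602×10⁻¹⁹ C)·(-4.59×10⁴, -8840, 1.87×10⁴) = (7.35×10⁻¹⁵, 1.42×10⁻¹⁵, -3.00×10⁻¹⁵) N.
|F| = 8.07×10⁻¹⁵ N.

|F| ≈ 8.07×10⁻¹⁵ N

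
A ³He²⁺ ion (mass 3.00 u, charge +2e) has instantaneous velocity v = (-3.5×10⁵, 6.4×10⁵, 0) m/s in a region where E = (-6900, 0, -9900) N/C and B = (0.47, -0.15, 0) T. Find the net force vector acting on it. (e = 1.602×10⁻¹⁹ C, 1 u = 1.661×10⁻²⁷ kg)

F ≈ (-2.21×10⁻¹⁵, 0, -8.27×10⁻¹⁴) N

v×B = (0, 0, -2.48×10⁵) N/C.
E + v×B = (-6900, 0, -2.58×10⁵) N/C.
F = q(E + v×B) = (3.204×10⁻¹⁹ C)·(-6900, 0, -2.58×10⁵) = (-2.21×10⁻¹⁵, 0, -8.27×10⁻¹⁴) N.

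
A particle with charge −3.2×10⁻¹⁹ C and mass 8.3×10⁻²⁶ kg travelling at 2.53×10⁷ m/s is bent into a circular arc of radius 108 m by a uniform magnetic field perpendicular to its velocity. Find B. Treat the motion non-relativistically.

B ≈ 0.0608 T

From |q|vB = mv²/r, B = mv/(|q|r).
B = (8.3×10⁻²⁶)(2.53×10⁷)/((3.2×10⁻¹⁹)(108)) ≈ 0.0608 T.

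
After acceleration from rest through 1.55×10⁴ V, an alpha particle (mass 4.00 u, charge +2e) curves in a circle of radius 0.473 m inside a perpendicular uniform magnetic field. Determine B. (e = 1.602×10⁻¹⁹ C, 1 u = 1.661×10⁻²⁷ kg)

v = √(2|q|V/m) = √(2·3.204×10⁻¹⁹·1.55×10⁴/6.644×10⁻²⁷) ≈ 1.223×10⁶ m/s.
B = mv/(|q|r) = (6.644×10⁻²⁷)(1.223×10⁶)/((3.204×10⁻¹⁹)(0.473)) ≈ 0.0536 T.

B ≈ 0.0536 T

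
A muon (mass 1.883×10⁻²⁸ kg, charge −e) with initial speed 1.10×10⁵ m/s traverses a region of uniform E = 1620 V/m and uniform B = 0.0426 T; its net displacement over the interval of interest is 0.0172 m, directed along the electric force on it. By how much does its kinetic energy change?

The magnetic force is always ⟂ v and does no work; only the electric force changes KE.
ΔKE = F_E · d = |q|E d = (1.602×10⁻¹⁹)(1620)(0.0172) ≈ 4.46×10⁻¹⁸ J.

ΔKE ≈ 4.46×10⁻¹⁸ J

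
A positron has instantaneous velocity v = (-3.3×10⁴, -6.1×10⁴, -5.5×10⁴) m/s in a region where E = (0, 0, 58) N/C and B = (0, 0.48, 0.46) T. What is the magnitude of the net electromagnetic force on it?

|F| ≈ 3.52×10⁻¹⁵ N

v×B = (-1660, 1.52×10⁴, -1.58×10⁴) N/C.
E + v×B = (-1660, 1.52×10⁴, -1.58×10⁴) N/C.
F = q(E + v×B) = (1.602×10⁻¹⁹ C)·(-1660, 1.52×10⁴, -1.58×10⁴) = (-2.66×10⁻¹⁶, 2.43×10⁻¹⁵, -2.53×10⁻¹⁵) N.
|F| = 3.52×10⁻¹⁵ N.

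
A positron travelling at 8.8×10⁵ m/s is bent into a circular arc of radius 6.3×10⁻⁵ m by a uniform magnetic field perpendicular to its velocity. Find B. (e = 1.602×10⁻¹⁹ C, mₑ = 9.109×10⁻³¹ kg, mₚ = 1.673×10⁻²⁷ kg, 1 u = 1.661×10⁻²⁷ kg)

B ≈ 0.079 T

From |q|vB = mv²/r, B = mv/(|q|r).
B = (9.109×10⁻³¹)(8.8×10⁵)/((1.602×10⁻¹⁹)(6.3×10⁻⁵)) ≈ 0.079 T.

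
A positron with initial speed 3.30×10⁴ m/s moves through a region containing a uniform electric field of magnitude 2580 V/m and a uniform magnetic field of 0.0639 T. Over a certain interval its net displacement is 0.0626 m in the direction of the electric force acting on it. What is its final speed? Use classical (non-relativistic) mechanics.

B does no work; ΔKE = |q|E d.
½mv_f² = ½mv₀² + |q|Ed = ½(9.109×10⁻³¹)(3.30×10⁴)² + (1.602×10⁻¹⁹)(2580)(0.0626) ≈ 4.960×10⁻²² J + 2.587×10⁻¹⁷ J ≈ 2.587×10⁻¹⁷ J.
v_f = √(2·2.587×10⁻¹⁷/9.109×10⁻³¹) ≈ 7.54×10⁶ m/s.

v_f ≈ 7.54×10⁶ m/s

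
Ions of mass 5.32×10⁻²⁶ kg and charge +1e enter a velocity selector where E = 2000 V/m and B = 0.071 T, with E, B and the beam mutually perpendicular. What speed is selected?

v = 2.8×10⁴ m/s

Zero net Lorentz force requires |qE| = |q v×B|, i.e. E = vB.
v = E/B = 2000/0.071 = 2.8×10⁴ m/s.
The result is independent of the particle's charge and mass.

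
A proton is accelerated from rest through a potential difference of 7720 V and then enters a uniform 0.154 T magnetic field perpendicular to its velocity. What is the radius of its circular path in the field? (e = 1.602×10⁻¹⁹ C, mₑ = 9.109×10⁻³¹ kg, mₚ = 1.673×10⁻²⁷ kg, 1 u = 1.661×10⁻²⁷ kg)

Acceleration: |q|V = ½mv² ⇒ v = √(2|q|V/m) = √(2·1.602×10⁻¹⁹·7720/1.673×10⁻²⁷) ≈ 1.216×10⁶ m/s.
In the field: r = mv/(|q|B) = (1.673×10⁻²⁷)(1.216×10⁶)/((1.602×10⁻¹⁹)(0.154)) ≈ 0.0825 m.

r ≈ 0.0825 m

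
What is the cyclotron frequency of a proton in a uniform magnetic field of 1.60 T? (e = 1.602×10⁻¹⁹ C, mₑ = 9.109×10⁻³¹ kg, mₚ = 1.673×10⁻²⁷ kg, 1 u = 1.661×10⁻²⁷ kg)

f = |q|B/(2πm).
f = (1.602×10⁻¹⁹)(1.60)/(2π·1.673×10⁻²⁷) ≈ 2.44×10⁷ Hz.

f ≈ 2.44×10⁷ Hz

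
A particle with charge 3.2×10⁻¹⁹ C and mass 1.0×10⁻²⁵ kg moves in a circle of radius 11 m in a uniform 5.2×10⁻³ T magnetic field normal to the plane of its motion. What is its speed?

v ≈ 1.8×10⁵ m/s

From |q|vB = mv²/r, v = |q|Br/m.
v = (3.2×10⁻¹⁹)(5.2×10⁻³)(11)/1.0×10⁻²⁵ ≈ 1.8×10⁵ m/s.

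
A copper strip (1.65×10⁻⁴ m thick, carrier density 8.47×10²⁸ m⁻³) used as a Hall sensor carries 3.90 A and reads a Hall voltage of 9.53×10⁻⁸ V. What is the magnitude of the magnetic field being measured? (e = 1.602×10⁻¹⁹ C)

From V_H = IB/(n e t), B = V_H n e t / I.
B = (9.53×10⁻⁸)(8.47×10²⁸)(1.602×10⁻¹⁹)(1.65×10⁻⁴)/3.90 ≈ 0.0547 T.

B ≈ 0.0547 T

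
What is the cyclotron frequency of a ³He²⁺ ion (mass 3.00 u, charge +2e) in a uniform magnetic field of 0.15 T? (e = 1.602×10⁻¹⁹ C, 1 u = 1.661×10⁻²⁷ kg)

f = |q|B/(2πm).
f = (3.204×10⁻¹⁹)(0.15)/(2π·4.983×10⁻²⁷) ≈ 1.5×10⁶ Hz.

f ≈ 1.5×10⁶ Hz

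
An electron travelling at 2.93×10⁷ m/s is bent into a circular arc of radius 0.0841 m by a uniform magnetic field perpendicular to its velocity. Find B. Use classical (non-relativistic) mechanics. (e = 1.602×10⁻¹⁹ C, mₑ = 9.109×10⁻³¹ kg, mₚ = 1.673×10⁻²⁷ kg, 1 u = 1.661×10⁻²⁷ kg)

From |q|vB = mv²/r, B = mv/(|q|r).
B = (9.109×10⁻³¹)(2.93×10⁷)/((1.602×10⁻¹⁹)(0.0841)) ≈ 1.98×10⁻³ T.

B ≈ 1.98×10⁻³ T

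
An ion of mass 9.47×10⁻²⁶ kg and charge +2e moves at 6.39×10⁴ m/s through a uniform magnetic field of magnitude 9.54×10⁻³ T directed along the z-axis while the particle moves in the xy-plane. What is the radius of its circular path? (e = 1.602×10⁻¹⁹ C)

The magnetic force provides the centripetal force: |q|vB = mv²/r.
r = mv/(|q|B) = (9.47×10⁻²⁶)(6.39×10⁴)/((3.204×10⁻¹⁹)(9.54×10⁻³)) ≈ 1.98 m.

r ≈ 1.98 m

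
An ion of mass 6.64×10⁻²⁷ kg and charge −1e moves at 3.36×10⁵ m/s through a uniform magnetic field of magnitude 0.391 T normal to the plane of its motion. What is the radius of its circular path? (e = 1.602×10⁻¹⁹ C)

The magnetic force provides the centripetal force: |q|vB = mv²/r.
r = mv/(|q|B) = (6.64×10⁻²⁷)(3.36×10⁵)/((1.602×10⁻¹⁹)(0.391)) ≈ 0.0356 m.

r ≈ 0.0356 m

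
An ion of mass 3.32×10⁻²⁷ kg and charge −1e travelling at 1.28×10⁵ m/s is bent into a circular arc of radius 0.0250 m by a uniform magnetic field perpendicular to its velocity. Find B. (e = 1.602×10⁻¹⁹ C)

From |q|vB = mv²/r, B = mv/(|q|r).
B = (3.32×10⁻²⁷)(1.28×10⁵)/((1.602×10⁻¹⁹)(0.0250)) ≈ 0.106 T.

B ≈ 0.106 T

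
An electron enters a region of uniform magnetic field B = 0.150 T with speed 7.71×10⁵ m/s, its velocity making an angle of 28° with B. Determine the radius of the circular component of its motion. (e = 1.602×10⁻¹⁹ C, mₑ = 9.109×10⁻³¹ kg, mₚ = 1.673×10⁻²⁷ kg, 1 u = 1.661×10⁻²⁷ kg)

r ≈ 1.37×10⁻⁵ m

v⊥ = v sinθ = 7.71×10⁵·sin28° ≈ 3.620×10⁵ m/s.
r = m v⊥/(|q|B) = (9.109×10⁻³¹)(3.620×10⁵)/((1.602×10⁻¹⁹)(0.150)) ≈ 1.37×10⁻⁵ m.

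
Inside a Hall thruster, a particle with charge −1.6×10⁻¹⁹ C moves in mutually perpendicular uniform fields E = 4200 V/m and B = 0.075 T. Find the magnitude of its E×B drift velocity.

v_d ≈ 5.6×10⁴ m/s

The E×B drift speed is v_d = E/B.
v_d = 4200/0.075 = 5.6×10⁴ m/s.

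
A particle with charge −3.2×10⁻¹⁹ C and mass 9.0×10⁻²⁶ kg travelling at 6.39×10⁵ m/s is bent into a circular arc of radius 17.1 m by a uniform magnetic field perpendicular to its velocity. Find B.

From |q|vB = mv²/r, B = mv/(|q|r).
B = (9.0×10⁻²⁶)(6.39×10⁵)/((3.2×10⁻¹⁹)(17.1)) ≈ 0.0105 T.

B ≈ 0.0105 T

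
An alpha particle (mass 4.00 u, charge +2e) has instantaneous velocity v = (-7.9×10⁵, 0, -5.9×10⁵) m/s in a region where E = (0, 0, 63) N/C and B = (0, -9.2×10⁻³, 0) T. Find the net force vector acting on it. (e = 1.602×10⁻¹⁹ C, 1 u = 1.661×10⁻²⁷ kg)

v×B = (-5430, 0, 7270) N/C.
E + v×B = (-5430, 0, 7330) N/C.
F = q(E + v×B) = (3.204×10⁻¹⁹ C)·(-5430, 0, 7330) = (-1.74×10⁻¹⁵, 0, 2.35×10⁻¹⁵) N.

F ≈ (-1.74×10⁻¹⁵, 0, 2.35×10⁻¹⁵) N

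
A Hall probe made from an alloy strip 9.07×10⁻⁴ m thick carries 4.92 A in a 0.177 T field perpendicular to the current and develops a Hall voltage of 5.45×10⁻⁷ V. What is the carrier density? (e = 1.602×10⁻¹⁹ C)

From V_H = IB/(n e t), n = IB/(V_H e t).
n = (4.92)(0.177)/((5.45×10⁻⁷)(1.602×10⁻¹⁹)(9.07×10⁻⁴)) ≈ 1.10×10²⁸ m⁻³.

n ≈ 1.10×10²⁸ m⁻³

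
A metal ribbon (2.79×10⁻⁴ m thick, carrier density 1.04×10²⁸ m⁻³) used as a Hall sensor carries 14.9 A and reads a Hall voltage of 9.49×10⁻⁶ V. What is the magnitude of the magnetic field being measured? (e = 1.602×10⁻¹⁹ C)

B ≈ 0.296 T

From V_H = IB/(n e t), B = V_H n e t / I.
B = (9.49×10⁻⁶)(1.04×10²⁸)(1.602×10⁻¹⁹)(2.79×10⁻⁴)/14.9 ≈ 0.296 T.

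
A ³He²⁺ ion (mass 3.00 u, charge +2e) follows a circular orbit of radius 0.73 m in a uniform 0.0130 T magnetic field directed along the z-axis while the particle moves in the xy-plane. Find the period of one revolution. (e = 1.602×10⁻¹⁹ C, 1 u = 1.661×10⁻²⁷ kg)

The cyclotron period depends only on m, q, B: T = 2πm/(|q|B).
T = 2π(4.983×10⁻²⁷)/((3.204×10⁻¹⁹)(0.0130)) ≈ 7.52×10⁻⁶ s.

T ≈ 7.52×10⁻⁶ s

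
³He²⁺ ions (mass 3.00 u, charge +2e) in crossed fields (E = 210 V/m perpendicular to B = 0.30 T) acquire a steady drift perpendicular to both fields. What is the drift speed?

v_d ≈ 700 m/s

The E×B drift speed is v_d = E/B.
v_d = 210/0.30 = 700 m/s.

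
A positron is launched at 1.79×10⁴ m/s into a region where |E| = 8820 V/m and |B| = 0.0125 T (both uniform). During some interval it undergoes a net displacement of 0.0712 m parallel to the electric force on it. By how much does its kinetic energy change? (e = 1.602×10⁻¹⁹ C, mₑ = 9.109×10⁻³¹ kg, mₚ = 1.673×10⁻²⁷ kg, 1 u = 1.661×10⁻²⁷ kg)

ΔKE ≈ 1.01×10⁻¹⁶ J

The magnetic force is always ⟂ v and does no work; only the electric force changes KE.
ΔKE = F_E · d = |q|E d = (1.602×10⁻¹⁹)(8820)(0.0712) ≈ 1.01×10⁻¹⁶ J.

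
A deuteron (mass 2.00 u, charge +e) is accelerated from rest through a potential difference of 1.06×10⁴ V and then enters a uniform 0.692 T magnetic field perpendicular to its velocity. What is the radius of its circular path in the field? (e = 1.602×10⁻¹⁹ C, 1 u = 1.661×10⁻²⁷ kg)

Acceleration: |q|V = ½mv² ⇒ v = √(2|q|V/m) = √(2·1.602×10⁻¹⁹·1.06×10⁴/3.322×10⁻²⁷) ≈ 1.011×10⁶ m/s.
In the field: r = mv/(|q|B) = (3.322×10⁻²⁷)(1.011×10⁶)/((1.602×10⁻¹⁹)(0.692)) ≈ 0.0303 m.

r ≈ 0.0303 m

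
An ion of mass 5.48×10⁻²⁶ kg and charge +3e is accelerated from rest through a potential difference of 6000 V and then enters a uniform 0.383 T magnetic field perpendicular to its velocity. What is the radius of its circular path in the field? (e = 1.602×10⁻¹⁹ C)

Acceleration: |q|V = ½mv² ⇒ v = √(2|q|V/m) = √(2·4.806×10⁻¹⁹·6000/5.48×10⁻²⁶) ≈ 3.244×10⁵ m/s.
In the field: r = mv/(|q|B) = (5.48×10⁻²⁶)(3.244×10⁵)/((4.806×10⁻¹⁹)(0.383)) ≈ 0.0966 m.

r ≈ 0.0966 m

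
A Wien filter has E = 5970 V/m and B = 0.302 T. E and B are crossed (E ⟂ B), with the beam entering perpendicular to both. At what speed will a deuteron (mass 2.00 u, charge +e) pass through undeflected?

Zero net Lorentz force requires |qE| = |q v×B|, i.e. E = vB.
v = E/B = 5970/0.302 = 1.98×10⁴ m/s.

v = 1.98×10⁴ m/s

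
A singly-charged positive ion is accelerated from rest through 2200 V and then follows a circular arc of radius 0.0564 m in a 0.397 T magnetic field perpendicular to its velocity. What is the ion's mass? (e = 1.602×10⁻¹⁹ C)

m ≈ 1.83×10⁻²⁶ kg

Combine |q|V = ½mv² and r = mv/(|q|B): eliminate v to get m = qB²r²/(2V).
m = (1.602×10⁻¹⁹)(0.397)²(0.0564)²/(2·2200) ≈ 1.83×10⁻²⁶ kg.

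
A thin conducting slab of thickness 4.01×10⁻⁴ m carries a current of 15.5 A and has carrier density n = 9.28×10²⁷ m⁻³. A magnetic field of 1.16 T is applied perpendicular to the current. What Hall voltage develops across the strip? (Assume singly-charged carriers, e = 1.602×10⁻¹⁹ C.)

V_H = IB/(n e t).
V_H = (15.5)(1.16)/((9.28×10²⁷)(1.602×10⁻¹⁹)(4.01×10⁻⁴)) ≈ 3.02×10⁻⁵ V.

V_H ≈ 3.02×10⁻⁵ V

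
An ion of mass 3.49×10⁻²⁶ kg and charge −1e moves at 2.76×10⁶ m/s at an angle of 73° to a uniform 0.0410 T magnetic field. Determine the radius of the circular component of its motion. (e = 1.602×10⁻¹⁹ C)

v⊥ = v sinθ = 2.76×10⁶·sin73° ≈ 2.639×10⁶ m/s.
r = m v⊥/(|q|B) = (3.49×10⁻²⁶)(2.639×10⁶)/((1.602×10⁻¹⁹)(0.0410)) ≈ 14.0 m.

r ≈ 14.0 m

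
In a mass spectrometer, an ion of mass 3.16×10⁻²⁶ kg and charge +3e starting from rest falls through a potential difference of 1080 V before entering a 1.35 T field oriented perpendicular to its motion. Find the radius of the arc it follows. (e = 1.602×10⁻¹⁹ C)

Acceleration: |q|V = ½mv² ⇒ v = √(2|q|V/m) = √(2·4.806×10⁻¹⁹·1080/3.16×10⁻²⁶) ≈ 1.812×10⁵ m/s.
In the field: r = mv/(|q|B) = (3.16×10⁻²⁶)(1.812×10⁵)/((4.806×10⁻¹⁹)(1.35)) ≈ 8.83×10⁻³ m.

r ≈ 8.83×10⁻³ m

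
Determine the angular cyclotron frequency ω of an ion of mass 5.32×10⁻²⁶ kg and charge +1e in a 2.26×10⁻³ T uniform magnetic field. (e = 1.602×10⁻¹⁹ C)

ω = |q|B/m.
ω = (1.602×10⁻¹⁹)(2.26×10⁻³)/5.32×10⁻²⁶ ≈ 6810 rad/s.

ω ≈ 6810 rad/s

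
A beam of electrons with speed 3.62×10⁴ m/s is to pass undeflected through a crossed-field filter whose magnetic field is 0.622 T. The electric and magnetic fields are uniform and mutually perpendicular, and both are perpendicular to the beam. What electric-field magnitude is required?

E = 2.25×10⁴ V/m

For straight-line motion qE = qvB, so E = vB.
E = 3.62×10⁴ × 0.622 = 2.25×10⁴ V/m.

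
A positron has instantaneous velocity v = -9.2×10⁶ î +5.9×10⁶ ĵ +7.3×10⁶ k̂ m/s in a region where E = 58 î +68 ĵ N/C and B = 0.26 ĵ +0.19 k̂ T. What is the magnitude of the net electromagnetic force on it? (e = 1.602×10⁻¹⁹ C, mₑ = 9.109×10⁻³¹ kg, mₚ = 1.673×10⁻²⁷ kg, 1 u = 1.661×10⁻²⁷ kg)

|F| ≈ 4.91×10⁻¹³ N

v×B = (-7.77×10⁵, 1.75×10⁶, -2.39×10⁶) N/C.
E + v×B = (-7.77×10⁵, 1.75×10⁶, -2.39×10⁶) N/C.
F = q(E + v×B) = (1.602×10⁻¹⁹ C)·(-7.77×10⁵, 1.75×10⁶, -2.39×10⁶) = (-1.24×10⁻¹³, 2.80×10⁻¹³, -3.83×10⁻¹³) N.
|F| = 4.91×10⁻¹³ N.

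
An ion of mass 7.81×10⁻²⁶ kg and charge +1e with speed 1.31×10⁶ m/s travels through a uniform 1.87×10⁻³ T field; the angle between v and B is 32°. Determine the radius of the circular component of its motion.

v⊥ = v sinθ = 1.31×10⁶·sin32° ≈ 6.942×10⁵ m/s.
r = m v⊥/(|q|B) = (7.81×10⁻²⁶)(6.942×10⁵)/((1.602×10⁻¹⁹)(1.87×10⁻³)) ≈ 181 m.

r ≈ 181 m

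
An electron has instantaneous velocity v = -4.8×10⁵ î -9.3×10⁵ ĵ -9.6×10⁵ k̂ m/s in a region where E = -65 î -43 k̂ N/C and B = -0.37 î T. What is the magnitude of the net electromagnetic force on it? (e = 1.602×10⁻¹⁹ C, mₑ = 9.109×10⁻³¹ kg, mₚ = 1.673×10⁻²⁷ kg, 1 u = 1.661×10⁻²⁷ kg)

|F| ≈ 7.92×10⁻¹⁴ N

v×B = (0, 3.55×10⁵, -3.44×10⁵) N/C.
E + v×B = (-65.0, 3.55×10⁵, -3.44×10⁵) N/C.
F = q(E + v×B) = (−1.602×10⁻¹⁹ C)·(-65.0, 3.55×10⁵, -3.44×10⁵) = (1.04×10⁻¹⁷, -5.69×10⁻¹⁴, 5.51×10⁻¹⁴) N.
|F| = 7.92×10⁻¹⁴ N.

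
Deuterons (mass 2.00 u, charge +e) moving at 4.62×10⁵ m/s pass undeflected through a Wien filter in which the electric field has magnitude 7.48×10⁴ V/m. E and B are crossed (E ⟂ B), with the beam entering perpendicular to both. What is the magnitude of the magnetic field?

B = 0.162 T

Balance of forces in the selector: qE = qvB ⇒ B = E/v.
B = 7.48×10⁴/4.62×10⁵ = 0.162 T.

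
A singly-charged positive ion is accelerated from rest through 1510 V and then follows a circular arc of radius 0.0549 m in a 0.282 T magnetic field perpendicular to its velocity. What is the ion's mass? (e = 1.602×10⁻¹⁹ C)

Combine |q|V = ½mv² and r = mv/(|q|B): eliminate v to get m = qB²r²/(2V).
m = (1.602×10⁻¹⁹)(0.282)²(0.0549)²/(2·1510) ≈ 1.27×10⁻²⁶ kg.

m ≈ 1.27×10⁻²⁶ kg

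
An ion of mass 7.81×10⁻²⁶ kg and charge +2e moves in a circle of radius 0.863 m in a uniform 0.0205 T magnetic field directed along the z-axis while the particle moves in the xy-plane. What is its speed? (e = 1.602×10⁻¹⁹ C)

From |q|vB = mv²/r, v = |q|Br/m.
v = (3.204×10⁻¹⁹)(0.0205)(0.863)/7.81×10⁻²⁶ ≈ 7.26×10⁴ m/s.

v ≈ 7.26×10⁴ m/s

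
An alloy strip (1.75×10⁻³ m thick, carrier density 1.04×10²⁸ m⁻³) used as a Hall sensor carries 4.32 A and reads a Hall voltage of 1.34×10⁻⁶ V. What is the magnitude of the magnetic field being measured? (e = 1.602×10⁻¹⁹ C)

B ≈ 0.904 T

From V_H = IB/(n e t), B = V_H n e t / I.
B = (1.34×10⁻⁶)(1.04×10²⁸)(1.602×10⁻¹⁹)(1.75×10⁻³)/4.32 ≈ 0.904 T.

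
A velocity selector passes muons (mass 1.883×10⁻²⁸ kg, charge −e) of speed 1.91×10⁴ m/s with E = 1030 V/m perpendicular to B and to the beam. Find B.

Balance of forces in the selector: qE = qvB ⇒ B = E/v.
B = 1030/1.91×10⁴ = 0.0539 T.

B = 0.0539 T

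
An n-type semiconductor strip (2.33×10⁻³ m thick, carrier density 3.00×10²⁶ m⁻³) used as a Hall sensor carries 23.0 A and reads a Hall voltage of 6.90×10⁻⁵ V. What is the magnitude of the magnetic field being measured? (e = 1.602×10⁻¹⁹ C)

B ≈ 0.336 T

From V_H = IB/(n e t), B = V_H n e t / I.
B = (6.90×10⁻⁵)(3.00×10²⁶)(1.602×10⁻¹⁹)(2.33×10⁻³)/23.0 ≈ 0.336 T.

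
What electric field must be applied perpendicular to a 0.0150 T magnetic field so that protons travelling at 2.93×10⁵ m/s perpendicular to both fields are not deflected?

For straight-line motion qE = qvB, so E = vB.
E = 2.93×10⁵ × 0.0150 = 4400 V/m.

E = 4400 V/m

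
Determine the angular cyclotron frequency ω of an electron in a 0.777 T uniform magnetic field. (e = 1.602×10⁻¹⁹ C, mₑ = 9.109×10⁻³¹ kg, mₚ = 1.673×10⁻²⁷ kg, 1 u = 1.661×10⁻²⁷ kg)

ω = |q|B/m.
ω = (1.602×10⁻¹⁹)(0.777)/9.109×10⁻³¹ ≈ 1.37×10¹¹ rad/s.

ω ≈ 1.37×10¹¹ rad/s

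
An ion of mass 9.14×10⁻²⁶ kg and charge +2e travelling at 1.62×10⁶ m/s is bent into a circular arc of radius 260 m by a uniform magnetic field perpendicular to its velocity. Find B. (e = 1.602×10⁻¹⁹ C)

B ≈ 1.78×10⁻³ T

From |q|vB = mv²/r, B = mv/(|q|r).
B = (9.14×10⁻²⁶)(1.62×10⁶)/((3.204×10⁻¹⁹)(260)) ≈ 1.78×10⁻³ T.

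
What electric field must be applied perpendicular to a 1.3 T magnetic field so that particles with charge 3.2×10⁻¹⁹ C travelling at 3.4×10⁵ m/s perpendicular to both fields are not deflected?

E = 4.4×10⁵ V/m

For straight-line motion qE = qvB, so E = vB.
E = 3.4×10⁵ × 1.3 = 4.4×10⁵ V/m.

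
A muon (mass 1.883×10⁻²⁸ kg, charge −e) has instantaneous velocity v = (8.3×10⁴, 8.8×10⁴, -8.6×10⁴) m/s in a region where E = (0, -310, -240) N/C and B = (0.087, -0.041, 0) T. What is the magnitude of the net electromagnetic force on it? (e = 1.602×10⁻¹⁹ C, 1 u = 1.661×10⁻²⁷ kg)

|F| ≈ 2.27×10⁻¹⁵ N

v×B = (-3530, -7480, -1.11×10⁴) N/C.
E + v×B = (-3530, -7790, -1.13×10⁴) N/C.
F = q(E + v×B) = (−1.602×10⁻¹⁹ C)·(-3530, -7790, -1.13×10⁴) = (5.65×10⁻¹⁶, 1.25×10⁻¹⁵, 1.81×10⁻¹⁵) N.
|F| = 2.27×10⁻¹⁵ N.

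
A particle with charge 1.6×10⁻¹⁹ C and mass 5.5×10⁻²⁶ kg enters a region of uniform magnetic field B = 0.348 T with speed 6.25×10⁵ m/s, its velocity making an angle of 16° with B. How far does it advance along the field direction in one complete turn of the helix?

v∥ = v cosθ = 6.25×10⁵·cos16° ≈ 6.008×10⁵ m/s.
T = 2πm/(|q|B) = 2π(5.5×10⁻²⁶)/((1.6×10⁻¹⁹)(0.348)) ≈ 6.206×10⁻⁶ s.
pitch = v∥ T = (6.008×10⁵)(6.206×10⁻⁶) ≈ 3.73 m.

p ≈ 3.73 m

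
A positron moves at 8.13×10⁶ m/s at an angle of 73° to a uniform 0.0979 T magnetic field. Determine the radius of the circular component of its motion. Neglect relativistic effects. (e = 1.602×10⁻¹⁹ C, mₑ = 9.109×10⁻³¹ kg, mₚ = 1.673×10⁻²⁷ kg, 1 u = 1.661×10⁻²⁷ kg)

r ≈ 4.52×10⁻⁴ m

v⊥ = v sinθ = 8.13×10⁶·sin73° ≈ 7.775×10⁶ m/s.
r = m v⊥/(|q|B) = (9.109×10⁻³¹)(7.775×10⁶)/((1.602×10⁻¹⁹)(0.0979)) ≈ 4.52×10⁻⁴ m.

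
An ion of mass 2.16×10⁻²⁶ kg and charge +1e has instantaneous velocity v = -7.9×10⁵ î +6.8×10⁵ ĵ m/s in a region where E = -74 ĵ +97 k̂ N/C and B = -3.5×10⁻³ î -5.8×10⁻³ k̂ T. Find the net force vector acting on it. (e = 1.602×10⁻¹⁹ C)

F ≈ (-6.32×10⁻¹⁶, -7.46×10⁻¹⁶, 3.97×10⁻¹⁶) N

v×B = (-3940, -4580, 2380) N/C.
E + v×B = (-3940, -4660, 2480) N/C.
F = q(E + v×B) = (1.602×10⁻¹⁹ C)·(-3940, -4660, 2480) = (-6.32×10⁻¹⁶, -7.46×10⁻¹⁶, 3.97×10⁻¹⁶) N.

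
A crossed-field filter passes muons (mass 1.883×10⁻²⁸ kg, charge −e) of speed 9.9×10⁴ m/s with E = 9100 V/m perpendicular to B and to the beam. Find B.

Balance of forces in the selector: qE = qvB ⇒ B = E/v.
B = 9100/9.9×10⁴ = 0.092 T.

B = 0.092 T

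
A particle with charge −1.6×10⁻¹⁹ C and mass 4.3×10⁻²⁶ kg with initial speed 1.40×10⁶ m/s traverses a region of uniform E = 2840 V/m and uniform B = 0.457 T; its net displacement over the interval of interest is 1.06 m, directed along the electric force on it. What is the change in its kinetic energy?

ΔKE ≈ 4.82×10⁻¹⁶ J

The magnetic force is always ⟂ v and does no work; only the electric force changes KE.
ΔKE = F_E · d = |q|E d = (1.6×10⁻¹⁹)(2840)(1.06) ≈ 4.82×10⁻¹⁶ J.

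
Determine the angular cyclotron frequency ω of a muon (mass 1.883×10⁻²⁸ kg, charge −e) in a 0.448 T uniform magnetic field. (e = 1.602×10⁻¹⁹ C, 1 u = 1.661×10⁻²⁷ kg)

ω ≈ 3.81×10⁸ rad/s

ω = |q|B/m.
ω = (1.602×10⁻¹⁹)(0.448)/1.883×10⁻²⁸ ≈ 3.81×10⁸ rad/s.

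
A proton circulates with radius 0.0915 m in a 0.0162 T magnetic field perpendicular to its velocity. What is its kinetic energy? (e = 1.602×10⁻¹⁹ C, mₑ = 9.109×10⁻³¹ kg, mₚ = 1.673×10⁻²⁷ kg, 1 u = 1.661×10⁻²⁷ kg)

v = |q|Br/m, then KE = ½mv² = (qBr)²/(2m).
v = (1.602×10⁻¹⁹)(0.0162)(0.0915)/1.673×10⁻²⁷ ≈ 1.419×10⁵ m/s.
KE = ½(1.673×10⁻²⁷)(1.419×10⁵)² ≈ 1.69×10⁻¹⁷ J = 105 eV.

KE ≈ 105 eV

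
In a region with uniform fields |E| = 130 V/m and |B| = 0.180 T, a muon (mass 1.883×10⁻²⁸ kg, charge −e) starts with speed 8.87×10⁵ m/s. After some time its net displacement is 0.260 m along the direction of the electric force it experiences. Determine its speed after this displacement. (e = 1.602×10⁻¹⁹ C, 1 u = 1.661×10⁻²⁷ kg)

v_f ≈ 9.19×10⁵ m/s

B does no work; ΔKE = |q|E d.
½mv_f² = ½mv₀² + |q|Ed = ½(1.883×10⁻²⁸)(8.87×10⁵)² + (1.602×10⁻¹⁹)(130)(0.260) ≈ 7.407×10⁻¹⁷ J + 5.415×10⁻¹⁸ J ≈ 7.949×10⁻¹⁷ J.
v_f = √(2·7.949×10⁻¹⁷/1.883×10⁻²⁸) ≈ 9.19×10⁵ m/s.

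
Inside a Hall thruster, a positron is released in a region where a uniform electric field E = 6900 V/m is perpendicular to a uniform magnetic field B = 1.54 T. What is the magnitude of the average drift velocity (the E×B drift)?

v_d ≈ 4480 m/s

The steady drift has the magnetic force balancing the electric force, so v_d = E/B.
v_d = 6900/1.54 = 4480 m/s.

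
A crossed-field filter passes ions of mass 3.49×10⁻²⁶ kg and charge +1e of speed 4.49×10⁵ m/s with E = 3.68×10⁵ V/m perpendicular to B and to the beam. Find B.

Balance of forces in the selector: qE = qvB ⇒ B = E/v.
B = 3.68×10⁵/4.49×10⁵ = 0.820 T.

B = 0.820 T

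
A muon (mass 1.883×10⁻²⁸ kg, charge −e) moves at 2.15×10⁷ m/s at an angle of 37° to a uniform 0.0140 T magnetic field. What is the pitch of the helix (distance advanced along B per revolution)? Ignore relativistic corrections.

p ≈ 9.06 m

v∥ = v cosθ = 2.15×10⁷·cos37° ≈ 1.717×10⁷ m/s.
T = 2πm/(|q|B) = 2π(1.883×10⁻²⁸)/((1.602×10⁻¹⁹)(0.0140)) ≈ 5.275×10⁻⁷ s.
pitch = v∥ T = (1.717×10⁷)(5.275×10⁻⁷) ≈ 9.06 m.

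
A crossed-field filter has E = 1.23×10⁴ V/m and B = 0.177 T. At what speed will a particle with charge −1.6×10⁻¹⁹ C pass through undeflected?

For undeflected motion the electric and magnetic forces balance: qE = qvB.
v = E/B = 1.23×10⁴/0.177 = 6.95×10⁴ m/s.
The result is independent of the particle's charge and mass.

v = 6.95×10⁴ m/s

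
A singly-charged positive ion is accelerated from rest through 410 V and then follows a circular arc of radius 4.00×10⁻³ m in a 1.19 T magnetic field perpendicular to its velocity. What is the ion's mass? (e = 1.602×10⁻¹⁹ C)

Combine |q|V = ½mv² and r = mv/(|q|B): eliminate v to get m = qB²r²/(2V).
m = (1.602×10⁻¹⁹)(1.19)²(4.00×10⁻³)²/(2·410) ≈ 4.43×10⁻²⁷ kg.

m ≈ 4.43×10⁻²⁷ kg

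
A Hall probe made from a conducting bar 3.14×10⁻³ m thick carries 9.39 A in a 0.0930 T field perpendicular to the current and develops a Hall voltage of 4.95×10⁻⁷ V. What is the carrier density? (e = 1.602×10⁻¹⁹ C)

n ≈ 3.51×10²⁷ m⁻³

From V_H = IB/(n e t), n = IB/(V_H e t).
n = (9.39)(0.0930)/((4.95×10⁻⁷)(1.602×10⁻¹⁹)(3.14×10⁻³)) ≈ 3.51×10²⁷ m⁻³.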